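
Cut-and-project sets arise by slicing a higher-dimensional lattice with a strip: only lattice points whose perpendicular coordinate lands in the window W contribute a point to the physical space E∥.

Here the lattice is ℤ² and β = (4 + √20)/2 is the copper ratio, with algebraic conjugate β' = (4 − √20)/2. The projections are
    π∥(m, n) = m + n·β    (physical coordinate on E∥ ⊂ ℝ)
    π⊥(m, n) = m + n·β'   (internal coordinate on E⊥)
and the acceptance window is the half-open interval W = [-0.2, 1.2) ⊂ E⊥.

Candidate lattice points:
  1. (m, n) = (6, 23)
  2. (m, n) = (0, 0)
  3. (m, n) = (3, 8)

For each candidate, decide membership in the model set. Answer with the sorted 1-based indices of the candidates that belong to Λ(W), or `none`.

1, 2, 3

Numerically β ≈ 4.236068 and β' = −1/β ≈ -0.236068.
#1 (6,23): internal coord 6 + (23)·β' = +0.570437; +0.570437 ∈ [-0.2, 1.2) → IN Λ
#2 (0,0): internal coord 0 + (0)·β' = +0.000000; +0.000000 ∈ [-0.2, 1.2) → IN Λ
#3 (3,8): internal coord 3 + (8)·β' = +1.111456; +1.111456 ∈ [-0.2, 1.2) → IN Λ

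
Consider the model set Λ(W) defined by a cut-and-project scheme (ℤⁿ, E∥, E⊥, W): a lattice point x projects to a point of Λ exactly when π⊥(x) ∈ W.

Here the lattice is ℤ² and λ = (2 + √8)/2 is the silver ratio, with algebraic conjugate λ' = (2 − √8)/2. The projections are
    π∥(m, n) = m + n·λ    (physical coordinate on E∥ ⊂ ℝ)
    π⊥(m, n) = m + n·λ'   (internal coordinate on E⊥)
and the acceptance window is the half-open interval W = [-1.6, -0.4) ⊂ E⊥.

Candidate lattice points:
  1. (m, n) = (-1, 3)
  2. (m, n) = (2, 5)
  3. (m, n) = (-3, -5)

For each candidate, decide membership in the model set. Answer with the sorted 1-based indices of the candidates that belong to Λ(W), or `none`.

Compute λ' = (2−√8)/2 = -0.4142, so π⊥(m,n) = m -0.4142·n.
#1 (-1,3): internal coord -1 + (3)·λ' = -2.2426; -2.2426 ∉ [-1.6, -0.4) → out
#2 (2,5): internal coord 2 + (5)·λ' = -0.0711; -0.0711 ∉ [-1.6, -0.4) → out
#3 (-3,-5): internal coord -3 + (-5)·λ' = -0.9289; -0.9289 ∈ [-1.6, -0.4) → IN Λ

3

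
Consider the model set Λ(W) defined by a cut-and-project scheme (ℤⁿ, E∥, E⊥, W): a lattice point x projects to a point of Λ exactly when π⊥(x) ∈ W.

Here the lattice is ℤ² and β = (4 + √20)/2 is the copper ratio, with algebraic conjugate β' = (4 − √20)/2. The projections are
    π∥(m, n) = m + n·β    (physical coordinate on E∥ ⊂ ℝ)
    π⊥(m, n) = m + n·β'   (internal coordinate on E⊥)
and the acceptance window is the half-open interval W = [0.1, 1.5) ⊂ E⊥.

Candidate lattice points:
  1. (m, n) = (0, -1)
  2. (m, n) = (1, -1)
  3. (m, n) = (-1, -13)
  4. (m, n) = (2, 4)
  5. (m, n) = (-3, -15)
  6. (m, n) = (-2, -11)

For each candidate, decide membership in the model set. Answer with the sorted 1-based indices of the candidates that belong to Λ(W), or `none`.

Compute β' = (4−√20)/2 = -0.23607, so π⊥(m,n) = m -0.23607·n.
[1] lift (0,-1): star map gives 0.23607; window check 0.1 ≤ 0.23607 < 1.5 is true → IN Λ
[2] lift (1,-1): star map gives 1.23607; window check 0.1 ≤ 1.23607 < 1.5 is true → IN Λ
[3] lift (-1,-13): star map gives 2.06888; window check 0.1 ≤ 2.06888 < 1.5 is false → out
[4] lift (2,4): star map gives 1.05573; window check 0.1 ≤ 1.05573 < 1.5 is true → IN Λ
[5] lift (-3,-15): star map gives 0.54102; window check 0.1 ≤ 0.54102 < 1.5 is true → IN Λ
[6] lift (-2,-11): star map gives 0.59675; window check 0.1 ≤ 0.59675 < 1.5 is true → IN Λ

1, 2, 4, 5, 6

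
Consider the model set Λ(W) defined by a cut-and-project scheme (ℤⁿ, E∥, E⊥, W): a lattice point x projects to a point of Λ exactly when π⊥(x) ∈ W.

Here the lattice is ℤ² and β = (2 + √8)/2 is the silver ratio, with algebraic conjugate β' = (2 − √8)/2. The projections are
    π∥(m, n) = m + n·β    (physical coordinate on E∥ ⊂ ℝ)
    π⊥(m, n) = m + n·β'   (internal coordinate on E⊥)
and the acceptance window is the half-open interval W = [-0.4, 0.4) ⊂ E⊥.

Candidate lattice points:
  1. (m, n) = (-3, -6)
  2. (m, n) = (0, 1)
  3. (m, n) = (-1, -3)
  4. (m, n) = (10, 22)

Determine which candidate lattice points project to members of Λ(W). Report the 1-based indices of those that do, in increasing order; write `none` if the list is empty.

Compute β' = (2−√8)/2 = -0.414214, so π⊥(m,n) = m -0.414214·n.
candidate 1: (m,n)=(-3,-6) → π∥ = -3-6·β ≈ -17.485281, π⊥ = -3-6·β' ≈ -0.514719 ∉ [-0.4, 0.4) ⇒ out
candidate 2: (m,n)=(0,1) → π∥ = 0+1·β ≈ 2.414214, π⊥ = 0+1·β' ≈ -0.414214 ∉ [-0.4, 0.4) ⇒ out
candidate 3: (m,n)=(-1,-3) → π∥ = -1-3·β ≈ -8.242641, π⊥ = -1-3·β' ≈ 0.242641 ∈ [-0.4, 0.4) ⇒ IN Λ
candidate 4: (m,n)=(10,22) → π∥ = 10+22·β ≈ 63.112698, π⊥ = 10+22·β' ≈ 0.887302 ∉ [-0.4, 0.4) ⇒ out

3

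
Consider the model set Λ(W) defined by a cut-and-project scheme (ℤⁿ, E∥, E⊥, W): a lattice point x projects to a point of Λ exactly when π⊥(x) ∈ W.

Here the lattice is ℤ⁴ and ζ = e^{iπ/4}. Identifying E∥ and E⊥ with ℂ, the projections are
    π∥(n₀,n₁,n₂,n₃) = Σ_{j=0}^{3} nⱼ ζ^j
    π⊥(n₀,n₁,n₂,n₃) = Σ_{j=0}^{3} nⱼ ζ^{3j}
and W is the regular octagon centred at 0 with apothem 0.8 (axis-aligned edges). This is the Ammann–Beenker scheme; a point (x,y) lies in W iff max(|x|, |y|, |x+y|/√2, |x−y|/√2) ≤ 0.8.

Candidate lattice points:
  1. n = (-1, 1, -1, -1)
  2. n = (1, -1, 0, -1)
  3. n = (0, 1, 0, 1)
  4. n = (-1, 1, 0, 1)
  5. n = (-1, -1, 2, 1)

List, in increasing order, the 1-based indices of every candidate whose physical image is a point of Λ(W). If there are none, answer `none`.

none

Internal map: ζ^{3j} for j=0..3 gives (1,0), (−√2/2,√2/2), (0,−1), (√2/2,√2/2).
#1 (-1, 1, -1, -1): internal (-2.41421, 1.00000); octagon support 2.41421 vs apothem 0.8 → ∉ W
#2 (1, -1, 0, -1): internal (1.00000, -1.41421); octagon support 1.70711 vs apothem 0.8 → ∉ W
#3 (0, 1, 0, 1): internal (0.00000, 1.41421); octagon support 1.41421 vs apothem 0.8 → ∉ W
#4 (-1, 1, 0, 1): internal (-1.00000, 1.41421); octagon support 1.70711 vs apothem 0.8 → ∉ W
#5 (-1, -1, 2, 1): internal (0.41421, -2.00000); octagon support 2.00000 vs apothem 0.8 → ∉ W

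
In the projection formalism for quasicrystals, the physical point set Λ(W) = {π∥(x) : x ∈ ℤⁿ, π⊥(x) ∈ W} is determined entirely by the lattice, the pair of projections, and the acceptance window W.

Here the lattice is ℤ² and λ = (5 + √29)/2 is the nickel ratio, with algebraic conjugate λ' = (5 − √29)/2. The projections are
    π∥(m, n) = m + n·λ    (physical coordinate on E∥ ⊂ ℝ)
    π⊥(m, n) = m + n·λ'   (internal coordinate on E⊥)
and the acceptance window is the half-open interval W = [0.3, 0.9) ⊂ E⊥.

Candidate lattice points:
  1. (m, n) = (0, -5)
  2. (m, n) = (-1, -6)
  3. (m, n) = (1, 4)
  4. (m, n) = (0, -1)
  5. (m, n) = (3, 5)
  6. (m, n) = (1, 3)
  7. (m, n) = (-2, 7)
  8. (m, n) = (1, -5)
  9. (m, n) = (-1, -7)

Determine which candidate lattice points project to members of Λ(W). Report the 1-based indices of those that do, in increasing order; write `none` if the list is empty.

6, 9

λ' = (5−√29)/2 ≈ -0.1926.
candidate 1: (m,n)=(0,-5) → π∥ = 0-5·λ ≈ -25.9629, π⊥ = 0-5·λ' ≈ 0.9629 ∉ [0.3, 0.9) ⇒ out
candidate 2: (m,n)=(-1,-6) → π∥ = -1-6·λ ≈ -32.1555, π⊥ = -1-6·λ' ≈ 0.1555 ∉ [0.3, 0.9) ⇒ out
candidate 3: (m,n)=(1,4) → π∥ = 1+4·λ ≈ 21.7703, π⊥ = 1+4·λ' ≈ 0.2297 ∉ [0.3, 0.9) ⇒ out
candidate 4: (m,n)=(0,-1) → π∥ = 0-1·λ ≈ -5.1926, π⊥ = 0-1·λ' ≈ 0.1926 ∉ [0.3, 0.9) ⇒ out
candidate 5: (m,n)=(3,5) → π∥ = 3+5·λ ≈ 28.9629, π⊥ = 3+5·λ' ≈ 2.0371 ∉ [0.3, 0.9) ⇒ out
candidate 6: (m,n)=(1,3) → π∥ = 1+3·λ ≈ 16.5777, π⊥ = 1+3·λ' ≈ 0.4223 ∈ [0.3, 0.9) ⇒ IN Λ
candidate 7: (m,n)=(-2,7) → π∥ = -2+7·λ ≈ 34.3481, π⊥ = -2+7·λ' ≈ -3.3481 ∉ [0.3, 0.9) ⇒ out
candidate 8: (m,n)=(1,-5) → π∥ = 1-5·λ ≈ -24.9629, π⊥ = 1-5·λ' ≈ 1.9629 ∉ [0.3, 0.9) ⇒ out
candidate 9: (m,n)=(-1,-7) → π∥ = -1-7·λ ≈ -37.3481, π⊥ = -1-7·λ' ≈ 0.3481 ∈ [0.3, 0.9) ⇒ IN Λ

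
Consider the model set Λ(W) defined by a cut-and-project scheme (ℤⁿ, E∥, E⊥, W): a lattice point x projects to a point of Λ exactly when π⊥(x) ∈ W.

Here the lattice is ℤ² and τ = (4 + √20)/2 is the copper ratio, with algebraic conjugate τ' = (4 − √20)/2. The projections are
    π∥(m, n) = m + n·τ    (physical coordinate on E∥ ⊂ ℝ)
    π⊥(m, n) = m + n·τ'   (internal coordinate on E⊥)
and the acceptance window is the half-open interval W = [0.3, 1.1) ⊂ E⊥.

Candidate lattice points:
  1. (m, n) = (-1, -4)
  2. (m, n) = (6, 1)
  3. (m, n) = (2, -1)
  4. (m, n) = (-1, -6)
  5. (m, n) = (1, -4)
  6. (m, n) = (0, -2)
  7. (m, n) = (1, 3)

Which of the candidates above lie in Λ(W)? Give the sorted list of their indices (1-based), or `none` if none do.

4, 6

τ' = (4−√20)/2 ≈ -0.2361.
candidate 1: (m,n)=(-1,-4) → π∥ = -1-4·τ ≈ -17.9443, π⊥ = -1-4·τ' ≈ -0.0557 ∉ [0.3, 1.1) ⇒ out
candidate 2: (m,n)=(6,1) → π∥ = 6+1·τ ≈ 10.2361, π⊥ = 6+1·τ' ≈ 5.7639 ∉ [0.3, 1.1) ⇒ out
candidate 3: (m,n)=(2,-1) → π∥ = 2-1·τ ≈ -2.2361, π⊥ = 2-1·τ' ≈ 2.2361 ∉ [0.3, 1.1) ⇒ out
candidate 4: (m,n)=(-1,-6) → π∥ = -1-6·τ ≈ -26.4164, π⊥ = -1-6·τ' ≈ 0.4164 ∈ [0.3, 1.1) ⇒ IN Λ
candidate 5: (m,n)=(1,-4) → π∥ = 1-4·τ ≈ -15.9443, π⊥ = 1-4·τ' ≈ 1.9443 ∉ [0.3, 1.1) ⇒ out
candidate 6: (m,n)=(0,-2) → π∥ = 0-2·τ ≈ -8.4721, π⊥ = 0-2·τ' ≈ 0.4721 ∈ [0.3, 1.1) ⇒ IN Λ
candidate 7: (m,n)=(1,3) → π∥ = 1+3·τ ≈ 13.7082, π⊥ = 1+3·τ' ≈ 0.2918 ∉ [0.3, 1.1) ⇒ out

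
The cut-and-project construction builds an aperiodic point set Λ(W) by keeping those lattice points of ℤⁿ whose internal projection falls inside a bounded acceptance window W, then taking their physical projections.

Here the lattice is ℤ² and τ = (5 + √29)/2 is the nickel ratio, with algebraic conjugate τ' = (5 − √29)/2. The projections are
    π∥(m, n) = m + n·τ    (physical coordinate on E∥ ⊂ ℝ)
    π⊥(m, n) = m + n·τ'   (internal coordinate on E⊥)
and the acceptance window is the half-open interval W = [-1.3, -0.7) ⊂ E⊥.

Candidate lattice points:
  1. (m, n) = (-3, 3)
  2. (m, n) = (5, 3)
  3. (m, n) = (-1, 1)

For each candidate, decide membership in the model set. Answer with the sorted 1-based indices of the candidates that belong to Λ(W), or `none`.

τ' = (5−√29)/2 ≈ -0.1926.
[1] lift (-3,3): star map gives -3.5777; window check -1.3 ≤ -3.5777 < -0.7 is false → out
[2] lift (5,3): star map gives 4.4223; window check -1.3 ≤ 4.4223 < -0.7 is false → out
[3] lift (-1,1): star map gives -1.1926; window check -1.3 ≤ -1.1926 < -0.7 is true → IN Λ

3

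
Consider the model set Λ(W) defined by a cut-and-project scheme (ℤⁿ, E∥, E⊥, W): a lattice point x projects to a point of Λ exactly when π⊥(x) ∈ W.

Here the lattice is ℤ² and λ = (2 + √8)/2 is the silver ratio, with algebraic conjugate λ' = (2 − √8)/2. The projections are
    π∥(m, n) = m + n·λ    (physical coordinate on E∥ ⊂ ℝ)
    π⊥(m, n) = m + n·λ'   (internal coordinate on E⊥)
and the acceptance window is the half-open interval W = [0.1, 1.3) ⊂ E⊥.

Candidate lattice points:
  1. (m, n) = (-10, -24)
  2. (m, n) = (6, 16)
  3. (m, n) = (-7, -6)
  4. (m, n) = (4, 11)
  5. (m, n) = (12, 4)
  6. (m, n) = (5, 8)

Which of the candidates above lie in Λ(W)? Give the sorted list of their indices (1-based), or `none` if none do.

none

Compute λ' = (2−√8)/2 = -0.414214, so π⊥(m,n) = m -0.414214·n.
#1 (-10,-24): internal coord -10 + (-24)·λ' = -0.058875; -0.058875 ∉ [0.1, 1.3) → out
#2 (6,16): internal coord 6 + (16)·λ' = -0.627417; -0.627417 ∉ [0.1, 1.3) → out
#3 (-7,-6): internal coord -7 + (-6)·λ' = -4.514719; -4.514719 ∉ [0.1, 1.3) → out
#4 (4,11): internal coord 4 + (11)·λ' = -0.556349; -0.556349 ∉ [0.1, 1.3) → out
#5 (12,4): internal coord 12 + (4)·λ' = +10.343146; +10.343146 ∉ [0.1, 1.3) → out
#6 (5,8): internal coord 5 + (8)·λ' = +1.686292; +1.686292 ∉ [0.1, 1.3) → out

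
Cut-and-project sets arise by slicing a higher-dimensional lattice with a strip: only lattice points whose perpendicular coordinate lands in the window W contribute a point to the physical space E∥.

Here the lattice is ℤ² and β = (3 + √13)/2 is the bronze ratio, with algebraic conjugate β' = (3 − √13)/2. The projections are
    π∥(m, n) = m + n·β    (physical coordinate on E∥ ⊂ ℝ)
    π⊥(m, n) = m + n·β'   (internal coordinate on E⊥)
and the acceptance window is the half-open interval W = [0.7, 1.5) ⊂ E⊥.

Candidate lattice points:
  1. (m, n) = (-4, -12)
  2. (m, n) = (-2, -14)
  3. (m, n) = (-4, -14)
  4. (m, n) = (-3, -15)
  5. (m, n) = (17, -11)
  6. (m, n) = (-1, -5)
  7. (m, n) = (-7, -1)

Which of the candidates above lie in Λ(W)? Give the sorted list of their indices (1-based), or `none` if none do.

none

β' = (3−√13)/2 ≈ -0.302776.
#1 (-4,-12): internal coord -4 + (-12)·β' = -0.366692; -0.366692 ∉ [0.7, 1.5) → out
#2 (-2,-14): internal coord -2 + (-14)·β' = +2.238859; +2.238859 ∉ [0.7, 1.5) → out
#3 (-4,-14): internal coord -4 + (-14)·β' = +0.238859; +0.238859 ∉ [0.7, 1.5) → out
#4 (-3,-15): internal coord -3 + (-15)·β' = +1.541635; +1.541635 ∉ [0.7, 1.5) → out
#5 (17,-11): internal coord 17 + (-11)·β' = +20.330532; +20.330532 ∉ [0.7, 1.5) → out
#6 (-1,-5): internal coord -1 + (-5)·β' = +0.513878; +0.513878 ∉ [0.7, 1.5) → out
#7 (-7,-1): internal coord -7 + (-1)·β' = -6.697224; -6.697224 ∉ [0.7, 1.5) → out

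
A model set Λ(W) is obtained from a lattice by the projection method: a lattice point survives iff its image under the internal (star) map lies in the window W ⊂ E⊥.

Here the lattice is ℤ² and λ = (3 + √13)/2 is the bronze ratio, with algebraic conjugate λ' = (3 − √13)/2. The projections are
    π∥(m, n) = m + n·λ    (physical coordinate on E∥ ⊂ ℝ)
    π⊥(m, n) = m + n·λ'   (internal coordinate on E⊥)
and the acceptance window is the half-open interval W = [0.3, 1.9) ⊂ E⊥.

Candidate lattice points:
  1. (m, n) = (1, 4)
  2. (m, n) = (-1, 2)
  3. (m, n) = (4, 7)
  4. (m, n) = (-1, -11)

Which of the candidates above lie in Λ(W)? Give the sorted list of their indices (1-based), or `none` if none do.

Numerically λ ≈ 3.302776 and λ' = −1/λ ≈ -0.302776.
#1 (1,4): internal coord 1 + (4)·λ' = -0.211103; -0.211103 ∉ [0.3, 1.9) → out
#2 (-1,2): internal coord -1 + (2)·λ' = -1.605551; -1.605551 ∉ [0.3, 1.9) → out
#3 (4,7): internal coord 4 + (7)·λ' = +1.880571; +1.880571 ∈ [0.3, 1.9) → IN Λ
#4 (-1,-11): internal coord -1 + (-11)·λ' = +2.330532; +2.330532 ∉ [0.3, 1.9) → out

3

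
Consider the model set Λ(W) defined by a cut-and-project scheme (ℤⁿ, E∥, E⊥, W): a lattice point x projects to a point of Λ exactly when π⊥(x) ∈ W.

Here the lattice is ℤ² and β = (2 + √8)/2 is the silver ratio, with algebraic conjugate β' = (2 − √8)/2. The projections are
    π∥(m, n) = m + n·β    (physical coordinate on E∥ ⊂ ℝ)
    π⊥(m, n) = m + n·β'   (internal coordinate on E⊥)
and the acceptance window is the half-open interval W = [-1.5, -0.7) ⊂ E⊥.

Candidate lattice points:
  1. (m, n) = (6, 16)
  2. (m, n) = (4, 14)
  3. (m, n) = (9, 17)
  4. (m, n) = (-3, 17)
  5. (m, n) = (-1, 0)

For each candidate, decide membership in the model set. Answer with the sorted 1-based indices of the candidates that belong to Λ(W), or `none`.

Numerically β ≈ 2.414214 and β' = −1/β ≈ -0.414214.
#1 (6,16): internal coord 6 + (16)·β' = -0.627417; -0.627417 ∉ [-1.5, -0.7) → out
#2 (4,14): internal coord 4 + (14)·β' = -1.798990; -1.798990 ∉ [-1.5, -0.7) → out
#3 (9,17): internal coord 9 + (17)·β' = +1.958369; +1.958369 ∉ [-1.5, -0.7) → out
#4 (-3,17): internal coord -3 + (17)·β' = -10.041631; -10.041631 ∉ [-1.5, -0.7) → out
#5 (-1,0): internal coord -1 + (0)·β' = -1.000000; -1.000000 ∈ [-1.5, -0.7) → IN Λ

5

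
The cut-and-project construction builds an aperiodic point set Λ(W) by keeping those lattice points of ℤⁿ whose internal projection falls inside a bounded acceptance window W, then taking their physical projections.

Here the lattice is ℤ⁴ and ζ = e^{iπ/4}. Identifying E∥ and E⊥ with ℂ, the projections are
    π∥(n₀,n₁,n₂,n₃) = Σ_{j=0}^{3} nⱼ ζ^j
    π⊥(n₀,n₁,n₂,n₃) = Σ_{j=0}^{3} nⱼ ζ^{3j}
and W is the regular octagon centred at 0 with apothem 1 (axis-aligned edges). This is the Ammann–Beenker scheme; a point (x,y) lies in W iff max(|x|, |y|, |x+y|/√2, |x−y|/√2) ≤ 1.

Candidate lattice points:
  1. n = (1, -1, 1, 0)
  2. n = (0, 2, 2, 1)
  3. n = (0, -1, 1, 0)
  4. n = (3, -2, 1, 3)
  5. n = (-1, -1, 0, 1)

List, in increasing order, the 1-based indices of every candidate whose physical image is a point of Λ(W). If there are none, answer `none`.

2, 5

With ζ = e^{iπ/4} the internal vectors are ζ^0,ζ^3,ζ^6,ζ^9.
#1 (1, -1, 1, 0): internal (1.707107, -1.707107); octagon support 2.414214 vs apothem 1 → ∉ W
#2 (0, 2, 2, 1): internal (-0.707107, 0.121320); octagon support 0.707107 vs apothem 1 → ∈ W
#3 (0, -1, 1, 0): internal (0.707107, -1.707107); octagon support 1.707107 vs apothem 1 → ∉ W
#4 (3, -2, 1, 3): internal (6.535534, -0.292893); octagon support 6.535534 vs apothem 1 → ∉ W
#5 (-1, -1, 0, 1): internal (0.414214, 0.000000); octagon support 0.414214 vs apothem 1 → ∈ W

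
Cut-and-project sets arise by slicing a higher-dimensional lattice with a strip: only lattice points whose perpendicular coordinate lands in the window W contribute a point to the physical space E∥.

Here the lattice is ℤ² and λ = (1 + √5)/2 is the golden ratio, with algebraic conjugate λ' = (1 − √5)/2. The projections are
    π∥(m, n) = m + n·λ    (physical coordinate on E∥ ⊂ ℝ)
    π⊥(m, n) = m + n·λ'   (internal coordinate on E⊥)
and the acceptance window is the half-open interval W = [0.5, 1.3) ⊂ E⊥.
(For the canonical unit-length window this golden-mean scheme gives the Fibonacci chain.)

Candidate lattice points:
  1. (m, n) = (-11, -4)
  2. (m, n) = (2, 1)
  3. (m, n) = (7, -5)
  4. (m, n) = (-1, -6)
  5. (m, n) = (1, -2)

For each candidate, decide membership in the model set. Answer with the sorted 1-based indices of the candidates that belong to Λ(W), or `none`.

none

Numerically λ ≈ 1.618034 and λ' = −1/λ ≈ -0.618034.
[1] lift (-11,-4): star map gives -8.527864; window check 0.5 ≤ -8.527864 < 1.3 is false → out
[2] lift (2,1): star map gives 1.381966; window check 0.5 ≤ 1.381966 < 1.3 is false → out
[3] lift (7,-5): star map gives 10.090170; window check 0.5 ≤ 10.090170 < 1.3 is false → out
[4] lift (-1,-6): star map gives 2.708204; window check 0.5 ≤ 2.708204 < 1.3 is false → out
[5] lift (1,-2): star map gives 2.236068; window check 0.5 ≤ 2.236068 < 1.3 is false → out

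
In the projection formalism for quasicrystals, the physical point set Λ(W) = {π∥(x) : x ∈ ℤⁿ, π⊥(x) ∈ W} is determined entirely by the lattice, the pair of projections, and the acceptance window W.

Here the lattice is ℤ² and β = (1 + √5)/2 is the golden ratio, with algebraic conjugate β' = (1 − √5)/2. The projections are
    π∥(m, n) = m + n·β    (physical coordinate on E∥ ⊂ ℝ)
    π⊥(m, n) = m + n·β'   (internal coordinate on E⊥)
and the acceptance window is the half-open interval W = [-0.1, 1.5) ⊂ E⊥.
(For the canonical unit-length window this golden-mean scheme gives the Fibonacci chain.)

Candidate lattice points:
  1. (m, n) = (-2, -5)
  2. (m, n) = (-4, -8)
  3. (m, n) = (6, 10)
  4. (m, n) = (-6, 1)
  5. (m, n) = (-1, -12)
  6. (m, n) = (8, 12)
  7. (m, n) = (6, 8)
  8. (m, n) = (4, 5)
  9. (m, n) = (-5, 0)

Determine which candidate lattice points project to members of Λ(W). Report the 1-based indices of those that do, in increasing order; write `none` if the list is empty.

Numerically β ≈ 1.618034 and β' = −1/β ≈ -0.618034.
candidate 1: (m,n)=(-2,-5) → π∥ = -2-5·β ≈ -10.090170, π⊥ = -2-5·β' ≈ 1.090170 ∈ [-0.1, 1.5) ⇒ IN Λ
candidate 2: (m,n)=(-4,-8) → π∥ = -4-8·β ≈ -16.944272, π⊥ = -4-8·β' ≈ 0.944272 ∈ [-0.1, 1.5) ⇒ IN Λ
candidate 3: (m,n)=(6,10) → π∥ = 6+10·β ≈ 22.180340, π⊥ = 6+10·β' ≈ -0.180340 ∉ [-0.1, 1.5) ⇒ out
candidate 4: (m,n)=(-6,1) → π∥ = -6+1·β ≈ -4.381966, π⊥ = -6+1·β' ≈ -6.618034 ∉ [-0.1, 1.5) ⇒ out
candidate 5: (m,n)=(-1,-12) → π∥ = -1-12·β ≈ -20.416408, π⊥ = -1-12·β' ≈ 6.416408 ∉ [-0.1, 1.5) ⇒ out
candidate 6: (m,n)=(8,12) → π∥ = 8+12·β ≈ 27.416408, π⊥ = 8+12·β' ≈ 0.583592 ∈ [-0.1, 1.5) ⇒ IN Λ
candidate 7: (m,n)=(6,8) → π∥ = 6+8·β ≈ 18.944272, π⊥ = 6+8·β' ≈ 1.055728 ∈ [-0.1, 1.5) ⇒ IN Λ
candidate 8: (m,n)=(4,5) → π∥ = 4+5·β ≈ 12.090170, π⊥ = 4+5·β' ≈ 0.909830 ∈ [-0.1, 1.5) ⇒ IN Λ
candidate 9: (m,n)=(-5,0) → π∥ = -5+0·β ≈ -5.000000, π⊥ = -5+0·β' ≈ -5.000000 ∉ [-0.1, 1.5) ⇒ out

1, 2, 6, 7, 8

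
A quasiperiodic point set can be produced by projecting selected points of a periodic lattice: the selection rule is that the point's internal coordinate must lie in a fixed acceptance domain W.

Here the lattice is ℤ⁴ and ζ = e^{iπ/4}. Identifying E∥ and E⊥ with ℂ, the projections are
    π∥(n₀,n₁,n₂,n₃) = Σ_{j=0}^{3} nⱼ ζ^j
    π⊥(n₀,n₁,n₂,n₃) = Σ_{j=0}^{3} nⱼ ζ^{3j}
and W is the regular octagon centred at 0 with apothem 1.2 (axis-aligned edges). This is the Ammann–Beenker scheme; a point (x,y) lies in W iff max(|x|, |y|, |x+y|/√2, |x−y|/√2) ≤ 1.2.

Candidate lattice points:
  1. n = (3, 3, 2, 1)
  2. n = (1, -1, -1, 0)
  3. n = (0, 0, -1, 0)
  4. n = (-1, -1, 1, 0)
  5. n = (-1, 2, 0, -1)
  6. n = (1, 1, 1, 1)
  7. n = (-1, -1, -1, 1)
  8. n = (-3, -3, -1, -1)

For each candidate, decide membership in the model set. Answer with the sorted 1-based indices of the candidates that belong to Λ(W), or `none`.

3, 6, 7

With ζ = e^{iπ/4} the internal vectors are ζ^0,ζ^3,ζ^6,ζ^9.
#1 (3, 3, 2, 1): internal (1.585786, 0.828427); octagon support 1.707107 vs apothem 1.2 → ∉ W
#2 (1, -1, -1, 0): internal (1.707107, 0.292893); octagon support 1.707107 vs apothem 1.2 → ∉ W
#3 (0, 0, -1, 0): internal (0.000000, 1.000000); octagon support 1.000000 vs apothem 1.2 → ∈ W
#4 (-1, -1, 1, 0): internal (-0.292893, -1.707107); octagon support 1.707107 vs apothem 1.2 → ∉ W
#5 (-1, 2, 0, -1): internal (-3.121320, 0.707107); octagon support 3.121320 vs apothem 1.2 → ∉ W
#6 (1, 1, 1, 1): internal (1.000000, 0.414214); octagon support 1.000000 vs apothem 1.2 → ∈ W
#7 (-1, -1, -1, 1): internal (0.414214, 1.000000); octagon support 1.000000 vs apothem 1.2 → ∈ W
#8 (-3, -3, -1, -1): internal (-1.585786, -1.828427); octagon support 2.414214 vs apothem 1.2 → ∉ W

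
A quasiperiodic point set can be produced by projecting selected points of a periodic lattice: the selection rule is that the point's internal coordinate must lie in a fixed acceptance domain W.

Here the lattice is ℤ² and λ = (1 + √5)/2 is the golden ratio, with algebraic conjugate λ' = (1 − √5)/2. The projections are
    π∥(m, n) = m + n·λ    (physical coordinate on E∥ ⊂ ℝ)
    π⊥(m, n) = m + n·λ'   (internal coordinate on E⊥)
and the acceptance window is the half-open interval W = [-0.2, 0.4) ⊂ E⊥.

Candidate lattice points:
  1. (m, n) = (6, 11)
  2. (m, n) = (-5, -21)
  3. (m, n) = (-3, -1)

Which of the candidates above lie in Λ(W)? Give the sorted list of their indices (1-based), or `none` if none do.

λ' = (1−√5)/2 ≈ -0.61803.
candidate 1: (m,n)=(6,11) → π∥ = 6+11·λ ≈ 23.79837, π⊥ = 6+11·λ' ≈ -0.79837 ∉ [-0.2, 0.4) ⇒ out
candidate 2: (m,n)=(-5,-21) → π∥ = -5-21·λ ≈ -38.97871, π⊥ = -5-21·λ' ≈ 7.97871 ∉ [-0.2, 0.4) ⇒ out
candidate 3: (m,n)=(-3,-1) → π∥ = -3-1·λ ≈ -4.61803, π⊥ = -3-1·λ' ≈ -2.38197 ∉ [-0.2, 0.4) ⇒ out

none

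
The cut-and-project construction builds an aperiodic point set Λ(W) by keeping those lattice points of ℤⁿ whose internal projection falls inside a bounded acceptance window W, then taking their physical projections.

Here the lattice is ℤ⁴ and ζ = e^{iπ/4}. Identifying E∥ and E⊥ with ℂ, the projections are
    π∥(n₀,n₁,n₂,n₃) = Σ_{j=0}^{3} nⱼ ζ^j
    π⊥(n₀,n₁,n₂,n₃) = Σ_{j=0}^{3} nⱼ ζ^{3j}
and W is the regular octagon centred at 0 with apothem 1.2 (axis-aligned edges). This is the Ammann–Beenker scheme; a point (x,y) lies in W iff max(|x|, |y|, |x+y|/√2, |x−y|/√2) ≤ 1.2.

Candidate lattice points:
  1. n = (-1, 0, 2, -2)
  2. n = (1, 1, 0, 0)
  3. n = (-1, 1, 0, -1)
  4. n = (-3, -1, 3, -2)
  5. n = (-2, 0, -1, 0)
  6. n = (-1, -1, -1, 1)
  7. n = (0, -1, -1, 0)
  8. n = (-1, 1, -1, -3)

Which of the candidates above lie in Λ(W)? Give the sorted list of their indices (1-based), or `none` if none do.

With ζ = e^{iπ/4} the internal vectors are ζ^0,ζ^3,ζ^6,ζ^9.
candidate 1: n = (-1, 0, 2, -2) → π⊥ ≈ (-2.4142, -3.4142); max(|x|,|y|,|x±y|/√2) = 4.1213 > 1.2 ⇒ ∉ W
candidate 2: n = (1, 1, 0, 0) → π⊥ ≈ (+0.2929, +0.7071); max(|x|,|y|,|x±y|/√2) = 0.7071 ≤ 1.2 ⇒ ∈ W
candidate 3: n = (-1, 1, 0, -1) → π⊥ ≈ (-2.4142, +0.0000); max(|x|,|y|,|x±y|/√2) = 2.4142 > 1.2 ⇒ ∉ W
candidate 4: n = (-3, -1, 3, -2) → π⊥ ≈ (-3.7071, -5.1213); max(|x|,|y|,|x±y|/√2) = 6.2426 > 1.2 ⇒ ∉ W
candidate 5: n = (-2, 0, -1, 0) → π⊥ ≈ (-2.0000, +1.0000); max(|x|,|y|,|x±y|/√2) = 2.1213 > 1.2 ⇒ ∉ W
candidate 6: n = (-1, -1, -1, 1) → π⊥ ≈ (+0.4142, +1.0000); max(|x|,|y|,|x±y|/√2) = 1.0000 ≤ 1.2 ⇒ ∈ W
candidate 7: n = (0, -1, -1, 0) → π⊥ ≈ (+0.7071, +0.2929); max(|x|,|y|,|x±y|/√2) = 0.7071 ≤ 1.2 ⇒ ∈ W
candidate 8: n = (-1, 1, -1, -3) → π⊥ ≈ (-3.8284, -0.4142); max(|x|,|y|,|x±y|/√2) = 3.8284 > 1.2 ⇒ ∉ W

2, 6, 7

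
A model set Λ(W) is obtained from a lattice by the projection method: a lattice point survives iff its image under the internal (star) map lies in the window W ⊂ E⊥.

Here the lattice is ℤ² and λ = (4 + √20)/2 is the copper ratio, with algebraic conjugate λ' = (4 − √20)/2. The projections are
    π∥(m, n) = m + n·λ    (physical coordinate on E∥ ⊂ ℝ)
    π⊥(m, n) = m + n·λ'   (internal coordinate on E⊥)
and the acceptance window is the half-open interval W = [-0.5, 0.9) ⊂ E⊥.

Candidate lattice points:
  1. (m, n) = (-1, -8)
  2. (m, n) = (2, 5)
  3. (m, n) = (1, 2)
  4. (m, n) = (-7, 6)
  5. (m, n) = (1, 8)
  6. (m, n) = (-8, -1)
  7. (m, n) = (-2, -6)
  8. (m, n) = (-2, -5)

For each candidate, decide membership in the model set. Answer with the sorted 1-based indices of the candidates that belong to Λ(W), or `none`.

Numerically λ ≈ 4.23607 and λ' = −1/λ ≈ -0.23607.
#1 (-1,-8): internal coord -1 + (-8)·λ' = +0.88854; +0.88854 ∈ [-0.5, 0.9) → IN Λ
#2 (2,5): internal coord 2 + (5)·λ' = +0.81966; +0.81966 ∈ [-0.5, 0.9) → IN Λ
#3 (1,2): internal coord 1 + (2)·λ' = +0.52786; +0.52786 ∈ [-0.5, 0.9) → IN Λ
#4 (-7,6): internal coord -7 + (6)·λ' = -8.41641; -8.41641 ∉ [-0.5, 0.9) → out
#5 (1,8): internal coord 1 + (8)·λ' = -0.88854; -0.88854 ∉ [-0.5, 0.9) → out
#6 (-8,-1): internal coord -8 + (-1)·λ' = -7.76393; -7.76393 ∉ [-0.5, 0.9) → out
#7 (-2,-6): internal coord -2 + (-6)·λ' = -0.58359; -0.58359 ∉ [-0.5, 0.9) → out
#8 (-2,-5): internal coord -2 + (-5)·λ' = -0.81966; -0.81966 ∉ [-0.5, 0.9) → out

1, 2, 3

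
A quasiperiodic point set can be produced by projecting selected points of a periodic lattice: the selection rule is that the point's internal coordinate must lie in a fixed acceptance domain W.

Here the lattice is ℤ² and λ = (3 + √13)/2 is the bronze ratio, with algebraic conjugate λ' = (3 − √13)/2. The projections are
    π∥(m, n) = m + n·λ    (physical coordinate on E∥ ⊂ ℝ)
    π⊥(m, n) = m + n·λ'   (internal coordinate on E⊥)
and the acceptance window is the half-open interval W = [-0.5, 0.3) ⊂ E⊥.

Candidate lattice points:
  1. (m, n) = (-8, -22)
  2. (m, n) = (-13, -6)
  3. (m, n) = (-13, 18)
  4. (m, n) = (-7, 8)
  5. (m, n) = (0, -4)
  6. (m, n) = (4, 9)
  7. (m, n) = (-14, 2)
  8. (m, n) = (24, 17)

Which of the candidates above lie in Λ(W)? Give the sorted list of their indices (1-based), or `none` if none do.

Numerically λ ≈ 3.3028 and λ' = −1/λ ≈ -0.3028.
[1] lift (-8,-22): star map gives -1.3389; window check -0.5 ≤ -1.3389 < 0.3 is false → out
[2] lift (-13,-6): star map gives -11.1833; window check -0.5 ≤ -11.1833 < 0.3 is false → out
[3] lift (-13,18): star map gives -18.4500; window check -0.5 ≤ -18.4500 < 0.3 is false → out
[4] lift (-7,8): star map gives -9.4222; window check -0.5 ≤ -9.4222 < 0.3 is false → out
[5] lift (0,-4): star map gives 1.2111; window check -0.5 ≤ 1.2111 < 0.3 is false → out
[6] lift (4,9): star map gives 1.2750; window check -0.5 ≤ 1.2750 < 0.3 is false → out
[7] lift (-14,2): star map gives -14.6056; window check -0.5 ≤ -14.6056 < 0.3 is false → out
[8] lift (24,17): star map gives 18.8528; window check -0.5 ≤ 18.8528 < 0.3 is false → out

none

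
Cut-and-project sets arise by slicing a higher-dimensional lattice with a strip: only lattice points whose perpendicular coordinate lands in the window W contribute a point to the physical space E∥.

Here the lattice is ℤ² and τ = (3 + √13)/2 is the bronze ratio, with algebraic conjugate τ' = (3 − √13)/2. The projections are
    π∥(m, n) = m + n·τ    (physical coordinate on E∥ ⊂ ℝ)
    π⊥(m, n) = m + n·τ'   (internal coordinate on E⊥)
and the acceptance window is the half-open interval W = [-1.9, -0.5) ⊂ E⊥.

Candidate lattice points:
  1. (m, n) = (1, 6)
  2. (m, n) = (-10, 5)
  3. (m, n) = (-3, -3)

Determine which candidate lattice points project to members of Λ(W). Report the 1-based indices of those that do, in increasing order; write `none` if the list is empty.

τ' = (3−√13)/2 ≈ -0.3028.
[1] lift (1,6): star map gives -0.8167; window check -1.9 ≤ -0.8167 < -0.5 is true → IN Λ
[2] lift (-10,5): star map gives -11.5139; window check -1.9 ≤ -11.5139 < -0.5 is false → out
[3] lift (-3,-3): star map gives -2.0917; window check -1.9 ≤ -2.0917 < -0.5 is false → out

1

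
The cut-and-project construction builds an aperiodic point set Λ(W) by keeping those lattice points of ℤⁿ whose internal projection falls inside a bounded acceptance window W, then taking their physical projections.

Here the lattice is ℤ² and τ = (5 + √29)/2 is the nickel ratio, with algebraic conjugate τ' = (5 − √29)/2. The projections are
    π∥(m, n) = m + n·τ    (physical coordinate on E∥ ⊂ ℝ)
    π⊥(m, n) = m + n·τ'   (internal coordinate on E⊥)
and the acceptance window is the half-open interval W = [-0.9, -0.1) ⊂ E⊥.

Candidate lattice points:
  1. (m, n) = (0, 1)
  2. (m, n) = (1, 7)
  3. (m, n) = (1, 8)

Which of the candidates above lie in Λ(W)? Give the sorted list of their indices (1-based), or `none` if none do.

1, 2, 3

τ' = (5−√29)/2 ≈ -0.192582.
#1 (0,1): internal coord 0 + (1)·τ' = -0.192582; -0.192582 ∈ [-0.9, -0.1) → IN Λ
#2 (1,7): internal coord 1 + (7)·τ' = -0.348077; -0.348077 ∈ [-0.9, -0.1) → IN Λ
#3 (1,8): internal coord 1 + (8)·τ' = -0.540659; -0.540659 ∈ [-0.9, -0.1) → IN Λ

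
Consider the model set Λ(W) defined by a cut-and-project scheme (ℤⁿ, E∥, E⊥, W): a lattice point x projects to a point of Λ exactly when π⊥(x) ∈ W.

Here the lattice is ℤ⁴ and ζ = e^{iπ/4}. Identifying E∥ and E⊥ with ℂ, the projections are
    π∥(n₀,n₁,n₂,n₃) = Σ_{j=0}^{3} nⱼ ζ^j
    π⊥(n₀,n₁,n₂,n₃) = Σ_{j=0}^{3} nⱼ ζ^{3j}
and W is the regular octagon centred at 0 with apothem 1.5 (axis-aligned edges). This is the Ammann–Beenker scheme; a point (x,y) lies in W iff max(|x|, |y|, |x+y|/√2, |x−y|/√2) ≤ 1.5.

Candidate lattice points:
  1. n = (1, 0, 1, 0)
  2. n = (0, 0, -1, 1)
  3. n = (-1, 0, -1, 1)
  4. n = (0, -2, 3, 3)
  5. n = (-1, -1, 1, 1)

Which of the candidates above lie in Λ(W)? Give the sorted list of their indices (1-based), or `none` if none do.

With ζ = e^{iπ/4} the internal vectors are ζ^0,ζ^3,ζ^6,ζ^9.
#1 (1, 0, 1, 0): internal (1.0000, -1.0000); octagon support 1.4142 vs apothem 1.5 → ∈ W
#2 (0, 0, -1, 1): internal (0.7071, 1.7071); octagon support 1.7071 vs apothem 1.5 → ∉ W
#3 (-1, 0, -1, 1): internal (-0.2929, 1.7071); octagon support 1.7071 vs apothem 1.5 → ∉ W
#4 (0, -2, 3, 3): internal (3.5355, -2.2929); octagon support 4.1213 vs apothem 1.5 → ∉ W
#5 (-1, -1, 1, 1): internal (0.4142, -1.0000); octagon support 1.0000 vs apothem 1.5 → ∈ W

1, 5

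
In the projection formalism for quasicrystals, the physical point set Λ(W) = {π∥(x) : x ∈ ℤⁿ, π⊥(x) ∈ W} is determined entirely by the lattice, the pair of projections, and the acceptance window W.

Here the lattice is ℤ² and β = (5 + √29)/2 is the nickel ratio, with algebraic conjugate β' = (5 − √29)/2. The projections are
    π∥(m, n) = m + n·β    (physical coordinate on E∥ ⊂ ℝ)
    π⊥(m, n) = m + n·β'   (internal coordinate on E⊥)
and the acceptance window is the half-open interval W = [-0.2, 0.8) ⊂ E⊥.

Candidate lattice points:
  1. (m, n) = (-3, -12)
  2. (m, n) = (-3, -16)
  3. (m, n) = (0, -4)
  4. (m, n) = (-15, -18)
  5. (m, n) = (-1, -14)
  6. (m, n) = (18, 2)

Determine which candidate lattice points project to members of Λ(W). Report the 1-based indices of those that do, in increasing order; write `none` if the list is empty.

Compute β' = (5−√29)/2 = -0.192582, so π⊥(m,n) = m -0.192582·n.
[1] lift (-3,-12): star map gives -0.689011; window check -0.2 ≤ -0.689011 < 0.8 is false → out
[2] lift (-3,-16): star map gives 0.081318; window check -0.2 ≤ 0.081318 < 0.8 is true → IN Λ
[3] lift (0,-4): star map gives 0.770330; window check -0.2 ≤ 0.770330 < 0.8 is true → IN Λ
[4] lift (-15,-18): star map gives -11.533517; window check -0.2 ≤ -11.533517 < 0.8 is false → out
[5] lift (-1,-14): star map gives 1.696154; window check -0.2 ≤ 1.696154 < 0.8 is false → out
[6] lift (18,2): star map gives 17.614835; window check -0.2 ≤ 17.614835 < 0.8 is false → out

2, 3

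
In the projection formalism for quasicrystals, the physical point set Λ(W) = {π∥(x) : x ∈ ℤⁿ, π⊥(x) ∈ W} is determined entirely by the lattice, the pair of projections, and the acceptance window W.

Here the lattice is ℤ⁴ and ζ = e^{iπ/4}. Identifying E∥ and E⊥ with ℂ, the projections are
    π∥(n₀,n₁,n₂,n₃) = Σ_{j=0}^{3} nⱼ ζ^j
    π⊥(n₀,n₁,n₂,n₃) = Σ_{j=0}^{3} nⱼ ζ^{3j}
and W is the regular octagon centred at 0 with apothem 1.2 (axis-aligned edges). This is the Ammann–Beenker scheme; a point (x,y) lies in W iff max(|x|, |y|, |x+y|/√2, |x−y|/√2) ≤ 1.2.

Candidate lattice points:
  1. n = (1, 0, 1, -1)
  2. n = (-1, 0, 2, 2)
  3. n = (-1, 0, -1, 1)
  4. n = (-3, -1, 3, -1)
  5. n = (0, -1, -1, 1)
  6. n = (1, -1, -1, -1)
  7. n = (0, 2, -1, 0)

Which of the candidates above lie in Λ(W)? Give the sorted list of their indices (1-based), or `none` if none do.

Internal map: ζ^{3j} for j=0..3 gives (1,0), (−√2/2,√2/2), (0,−1), (√2/2,√2/2).
#1 (1, 0, 1, -1): internal (0.292893, -1.707107); octagon support 1.707107 vs apothem 1.2 → ∉ W
#2 (-1, 0, 2, 2): internal (0.414214, -0.585786); octagon support 0.707107 vs apothem 1.2 → ∈ W
#3 (-1, 0, -1, 1): internal (-0.292893, 1.707107); octagon support 1.707107 vs apothem 1.2 → ∉ W
#4 (-3, -1, 3, -1): internal (-3.000000, -4.414214); octagon support 5.242641 vs apothem 1.2 → ∉ W
#5 (0, -1, -1, 1): internal (1.414214, 1.000000); octagon support 1.707107 vs apothem 1.2 → ∉ W
#6 (1, -1, -1, -1): internal (1.000000, -0.414214); octagon support 1.000000 vs apothem 1.2 → ∈ W
#7 (0, 2, -1, 0): internal (-1.414214, 2.414214); octagon support 2.707107 vs apothem 1.2 → ∉ W

2, 6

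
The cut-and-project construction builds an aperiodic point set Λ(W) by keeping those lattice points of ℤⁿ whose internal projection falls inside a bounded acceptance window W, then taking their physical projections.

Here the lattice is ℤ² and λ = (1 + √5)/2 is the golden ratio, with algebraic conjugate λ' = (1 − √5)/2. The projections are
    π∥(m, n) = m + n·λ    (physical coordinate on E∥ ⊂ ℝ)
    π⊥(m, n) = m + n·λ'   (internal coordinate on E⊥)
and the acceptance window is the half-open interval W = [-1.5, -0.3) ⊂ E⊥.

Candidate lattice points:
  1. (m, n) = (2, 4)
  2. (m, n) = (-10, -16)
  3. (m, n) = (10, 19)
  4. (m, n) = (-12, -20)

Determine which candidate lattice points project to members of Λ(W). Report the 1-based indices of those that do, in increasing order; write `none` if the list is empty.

1

Compute λ' = (1−√5)/2 = -0.618034, so π⊥(m,n) = m -0.618034·n.
[1] lift (2,4): star map gives -0.472136; window check -1.5 ≤ -0.472136 < -0.3 is true → IN Λ
[2] lift (-10,-16): star map gives -0.111456; window check -1.5 ≤ -0.111456 < -0.3 is false → out
[3] lift (10,19): star map gives -1.742646; window check -1.5 ≤ -1.742646 < -0.3 is false → out
[4] lift (-12,-20): star map gives 0.360680; window check -1.5 ≤ 0.360680 < -0.3 is false → out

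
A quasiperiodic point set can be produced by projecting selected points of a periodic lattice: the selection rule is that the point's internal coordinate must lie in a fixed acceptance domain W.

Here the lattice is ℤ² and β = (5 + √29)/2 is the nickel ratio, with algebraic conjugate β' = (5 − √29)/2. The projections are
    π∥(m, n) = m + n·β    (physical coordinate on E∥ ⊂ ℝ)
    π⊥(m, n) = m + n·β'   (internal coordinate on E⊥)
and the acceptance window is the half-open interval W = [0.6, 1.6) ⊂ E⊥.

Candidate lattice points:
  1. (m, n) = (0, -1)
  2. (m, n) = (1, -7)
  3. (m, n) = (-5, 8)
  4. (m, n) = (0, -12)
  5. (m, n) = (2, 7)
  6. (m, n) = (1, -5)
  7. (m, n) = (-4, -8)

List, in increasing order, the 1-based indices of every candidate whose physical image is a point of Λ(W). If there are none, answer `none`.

β' = (5−√29)/2 ≈ -0.1926.
#1 (0,-1): internal coord 0 + (-1)·β' = +0.1926; +0.1926 ∉ [0.6, 1.6) → out
#2 (1,-7): internal coord 1 + (-7)·β' = +2.3481; +2.3481 ∉ [0.6, 1.6) → out
#3 (-5,8): internal coord -5 + (8)·β' = -6.5407; -6.5407 ∉ [0.6, 1.6) → out
#4 (0,-12): internal coord 0 + (-12)·β' = +2.3110; +2.3110 ∉ [0.6, 1.6) → out
#5 (2,7): internal coord 2 + (7)·β' = +0.6519; +0.6519 ∈ [0.6, 1.6) → IN Λ
#6 (1,-5): internal coord 1 + (-5)·β' = +1.9629; +1.9629 ∉ [0.6, 1.6) → out
#7 (-4,-8): internal coord -4 + (-8)·β' = -2.4593; -2.4593 ∉ [0.6, 1.6) → out

5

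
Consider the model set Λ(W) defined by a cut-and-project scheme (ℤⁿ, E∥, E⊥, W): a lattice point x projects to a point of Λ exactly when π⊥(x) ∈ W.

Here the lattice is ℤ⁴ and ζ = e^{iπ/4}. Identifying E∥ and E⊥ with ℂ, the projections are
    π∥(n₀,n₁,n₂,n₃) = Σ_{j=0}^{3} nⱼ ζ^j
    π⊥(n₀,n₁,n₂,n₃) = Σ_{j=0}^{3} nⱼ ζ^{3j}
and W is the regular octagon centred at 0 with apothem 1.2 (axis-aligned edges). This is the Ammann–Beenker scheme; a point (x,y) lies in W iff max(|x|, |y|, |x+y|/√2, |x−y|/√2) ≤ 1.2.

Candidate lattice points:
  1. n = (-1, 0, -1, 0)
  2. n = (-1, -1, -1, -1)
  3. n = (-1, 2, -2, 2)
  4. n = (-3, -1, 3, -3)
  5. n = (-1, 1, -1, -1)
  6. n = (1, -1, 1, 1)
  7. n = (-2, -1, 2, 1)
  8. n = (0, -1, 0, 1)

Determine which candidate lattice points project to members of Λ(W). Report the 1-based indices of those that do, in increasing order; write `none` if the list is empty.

2

With ζ = e^{iπ/4} the internal vectors are ζ^0,ζ^3,ζ^6,ζ^9.
#1 (-1, 0, -1, 0): internal (-1.0000, 1.0000); octagon support 1.4142 vs apothem 1.2 → ∉ W
#2 (-1, -1, -1, -1): internal (-1.0000, -0.4142); octagon support 1.0000 vs apothem 1.2 → ∈ W
#3 (-1, 2, -2, 2): internal (-1.0000, 4.8284); octagon support 4.8284 vs apothem 1.2 → ∉ W
#4 (-3, -1, 3, -3): internal (-4.4142, -5.8284); octagon support 7.2426 vs apothem 1.2 → ∉ W
#5 (-1, 1, -1, -1): internal (-2.4142, 1.0000); octagon support 2.4142 vs apothem 1.2 → ∉ W
#6 (1, -1, 1, 1): internal (2.4142, -1.0000); octagon support 2.4142 vs apothem 1.2 → ∉ W
#7 (-2, -1, 2, 1): internal (-0.5858, -2.0000); octagon support 2.0000 vs apothem 1.2 → ∉ W
#8 (0, -1, 0, 1): internal (1.4142, 0.0000); octagon support 1.4142 vs apothem 1.2 → ∉ W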